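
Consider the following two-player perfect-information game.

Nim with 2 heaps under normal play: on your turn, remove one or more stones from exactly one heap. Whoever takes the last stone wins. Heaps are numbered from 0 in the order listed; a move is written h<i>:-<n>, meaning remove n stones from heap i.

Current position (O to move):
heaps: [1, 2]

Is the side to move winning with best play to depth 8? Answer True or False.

O winning at [(1,2)]: True

[(1,2)] O move#1: h0:-1:-1/(0,2), h1:-1:+1/(1,1)*, h1:-2:-1/(1,0)
[(1,1)] X move#2: h0:-1:-1/(0,1)*, h1:-1:-1/(1,0)
[(0,1)] O move#3: h1:-1:+1/(0,0)*
[(0,0)] end (terminal -1, X#4); searched (1,2) to 8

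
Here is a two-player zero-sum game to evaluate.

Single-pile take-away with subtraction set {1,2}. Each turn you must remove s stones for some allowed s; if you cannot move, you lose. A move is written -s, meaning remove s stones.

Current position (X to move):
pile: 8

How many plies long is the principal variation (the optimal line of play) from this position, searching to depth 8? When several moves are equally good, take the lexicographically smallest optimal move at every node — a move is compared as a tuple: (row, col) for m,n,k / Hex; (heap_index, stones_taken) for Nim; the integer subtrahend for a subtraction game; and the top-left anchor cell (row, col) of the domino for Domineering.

ply 1, X at 8 | -1=-1→7; -2=+1→6*
ply 2, O at 6 | -1=-1→5*; -2=-1→4
ply 3, X at 5 | -1=-1→4; -2=+1→3*
ply 4, O at 3 | -1=-1→2*; -2=-1→1
ply 5, X at 2 | -1=-1→1; -2=+1→0*
ply 6: 0 is terminal -1 (O); from 8 depth 8

PV length from [8]: 5 plies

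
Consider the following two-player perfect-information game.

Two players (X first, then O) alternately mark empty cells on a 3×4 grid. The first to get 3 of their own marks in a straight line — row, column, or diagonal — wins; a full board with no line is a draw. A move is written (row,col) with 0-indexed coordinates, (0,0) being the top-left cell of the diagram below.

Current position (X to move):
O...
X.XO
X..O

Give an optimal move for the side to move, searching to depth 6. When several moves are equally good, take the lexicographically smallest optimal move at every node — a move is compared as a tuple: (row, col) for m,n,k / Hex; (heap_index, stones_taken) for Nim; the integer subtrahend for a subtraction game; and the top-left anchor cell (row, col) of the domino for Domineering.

[O.../X.XO/X..O] X move#1: (0,1):-1/OX../X.XO/X..O, (0,2):-1/O.X./X.XO/X..O, (0,3):+1/O..X/X.XO/X..O*, (1,1):+1/O.../XXXO/X..O, (2,1):-1/O.../X.XO/XX.O, (2,2):-1/O.../X.XO/X.XO
[O..X/X.XO/X..O] O move#2: (0,1):-1/OO.X/X.XO/X..O*, (0,2):-1/O.OX/X.XO/X..O, (1,1):-1/O..X/XOXO/X..O, (2,1):-1/O..X/X.XO/XO.O, (2,2):-1/O..X/X.XO/X.OO
[OO.X/X.XO/X..O] X move#3: (0,2):+1/OOXX/X.XO/X..O*, (1,1):+1/OO.X/XXXO/X..O, (2,1):+1/OO.X/X.XO/XX.O, (2,2):-1/OO.X/X.XO/X.XO
[OOXX/X.XO/X..O] O move#4: (1,1):-1/OOXX/XOXO/X..O*, (2,1):-1/OOXX/X.XO/XO.O, (2,2):-1/OOXX/X.XO/X.OO
[OOXX/XOXO/X..O] X move#5: (2,1):+1/OOXX/XOXO/XX.O*, (2,2):+1/OOXX/XOXO/X.XO
[OOXX/XOXO/XX.O] end (terminal -1, O#6); searched O.../X.XO/X..O to 6

X's best at [O.../X.XO/X..O]: (0,3)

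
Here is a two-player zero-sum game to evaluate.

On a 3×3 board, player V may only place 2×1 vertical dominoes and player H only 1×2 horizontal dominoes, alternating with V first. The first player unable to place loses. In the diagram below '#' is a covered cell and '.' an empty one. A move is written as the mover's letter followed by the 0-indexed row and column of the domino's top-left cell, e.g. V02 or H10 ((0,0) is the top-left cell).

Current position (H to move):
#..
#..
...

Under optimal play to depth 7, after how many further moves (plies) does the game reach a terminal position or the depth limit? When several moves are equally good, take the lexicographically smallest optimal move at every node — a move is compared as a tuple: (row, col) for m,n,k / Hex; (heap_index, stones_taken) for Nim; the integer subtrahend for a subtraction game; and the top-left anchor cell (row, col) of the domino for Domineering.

PV length from [#../#../...]: 1 ply

[#../#../...] H move#1: H01:-1/###/#../..., H11:+1/#../###/...*, H20:-1/#../#../##., H21:-1/#../#../.##
[#../###/...] end (terminal -1, V#2); searched #../#../... to 7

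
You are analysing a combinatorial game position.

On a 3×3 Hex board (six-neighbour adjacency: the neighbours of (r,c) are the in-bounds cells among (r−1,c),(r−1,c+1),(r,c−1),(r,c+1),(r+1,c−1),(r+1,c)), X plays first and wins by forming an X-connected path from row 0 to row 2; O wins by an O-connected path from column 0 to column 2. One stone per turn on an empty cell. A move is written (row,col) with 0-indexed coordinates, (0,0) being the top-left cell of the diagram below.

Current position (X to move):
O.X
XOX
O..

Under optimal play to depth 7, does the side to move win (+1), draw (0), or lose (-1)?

value(O.X/XOX/O.., X) = +1

[O.X/XOX/O..] X move#1: (0,1):+1/OXX/XOX/O..*, (2,1):+1/O.X/XOX/OX., (2,2):+1/O.X/XOX/O.X
[OXX/XOX/O..] O move#2: (2,1):-1/OXX/XOX/OO.*, (2,2):-1/OXX/XOX/O.O
[OXX/XOX/OO.] X move#3: (2,2):+1/OXX/XOX/OOX*
[OXX/XOX/OOX] end (terminal -1, O#4); searched O.X/XOX/O.. to 7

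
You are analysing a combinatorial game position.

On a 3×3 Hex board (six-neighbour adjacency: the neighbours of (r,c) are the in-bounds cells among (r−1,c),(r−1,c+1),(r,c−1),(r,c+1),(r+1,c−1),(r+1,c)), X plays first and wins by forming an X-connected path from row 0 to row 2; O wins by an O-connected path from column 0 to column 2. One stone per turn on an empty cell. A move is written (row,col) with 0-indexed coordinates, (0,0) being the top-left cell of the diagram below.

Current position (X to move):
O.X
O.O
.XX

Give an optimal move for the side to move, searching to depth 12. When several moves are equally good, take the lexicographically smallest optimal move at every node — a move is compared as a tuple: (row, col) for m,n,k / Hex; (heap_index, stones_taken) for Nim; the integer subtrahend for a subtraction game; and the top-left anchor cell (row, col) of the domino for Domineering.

X's best at [O.X/O.O/.XX]: (1,1)

ply 1, X at O.X/O.O/.XX | (0,1)=-1→OXX/O.O/.XX; (1,1)=+1→O.X/OXO/.XX*; (2,0)=-1→O.X/O.O/XXX
ply 2: O.X/OXO/.XX is terminal -1 (O); from O.X/O.O/.XX depth 12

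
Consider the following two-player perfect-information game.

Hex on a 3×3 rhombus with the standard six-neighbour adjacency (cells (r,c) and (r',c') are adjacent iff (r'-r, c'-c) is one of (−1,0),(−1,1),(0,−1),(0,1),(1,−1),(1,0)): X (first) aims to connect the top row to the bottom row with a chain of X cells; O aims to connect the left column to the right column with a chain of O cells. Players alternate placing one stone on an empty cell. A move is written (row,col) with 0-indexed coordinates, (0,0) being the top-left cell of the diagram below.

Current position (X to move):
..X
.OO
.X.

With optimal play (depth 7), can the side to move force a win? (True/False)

X winning at [..X/.OO/.X.]: False

ply 1, X at ..X/.OO/.X. | (0,0)=-1→X.X/.OO/.X.*; (0,1)=-1→.XX/.OO/.X.; (1,0)=-1→..X/XOO/.X.; (2,0)=-1→..X/.OO/XX.; (2,2)=-1→..X/.OO/.XX
ply 2, O at X.X/.OO/.X. | (0,1)=+1→XOX/.OO/.X.*; (1,0)=+1→X.X/OOO/.X.; (2,0)=+1→X.X/.OO/OX.; (2,2)=+1→X.X/.OO/.XO
ply 3, X at XOX/.OO/.X. | (1,0)=-1→XOX/XOO/.X.*; (2,0)=-1→XOX/.OO/XX.; (2,2)=-1→XOX/.OO/.XX
ply 4, O at XOX/XOO/.X. | (2,0)=+1→XOX/XOO/OX.*; (2,2)=-1→XOX/XOO/.XO
ply 5: XOX/XOO/OX. is terminal -1 (X); from ..X/.OO/.X. depth 7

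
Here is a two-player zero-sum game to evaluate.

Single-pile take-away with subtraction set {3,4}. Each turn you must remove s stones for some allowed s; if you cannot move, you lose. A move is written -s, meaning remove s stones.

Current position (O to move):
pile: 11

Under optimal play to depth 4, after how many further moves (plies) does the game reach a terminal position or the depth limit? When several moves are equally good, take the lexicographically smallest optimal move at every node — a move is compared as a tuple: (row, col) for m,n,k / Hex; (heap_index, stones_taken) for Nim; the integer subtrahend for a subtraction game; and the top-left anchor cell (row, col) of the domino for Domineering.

PV length from [11]: 3 plies

[11] O move#1: -3:+1/8*, -4:+1/7
[8] X move#2: -3:-1/5*, -4:-1/4
[5] O move#3: -3:+1/2*, -4:+1/1
[2] end (terminal -1, X#4); searched 11 to 4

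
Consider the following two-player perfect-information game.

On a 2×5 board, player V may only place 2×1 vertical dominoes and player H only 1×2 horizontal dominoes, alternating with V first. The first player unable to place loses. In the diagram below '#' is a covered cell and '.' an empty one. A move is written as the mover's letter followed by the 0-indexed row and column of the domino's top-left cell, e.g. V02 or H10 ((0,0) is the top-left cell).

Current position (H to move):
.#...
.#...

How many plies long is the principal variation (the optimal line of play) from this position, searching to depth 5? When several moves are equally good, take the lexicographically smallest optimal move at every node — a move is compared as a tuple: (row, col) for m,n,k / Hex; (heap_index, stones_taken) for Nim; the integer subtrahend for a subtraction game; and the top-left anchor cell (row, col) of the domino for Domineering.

[.#.../.#...] H move#1: H02:-1/.###./.#...*, H03:-1/.#.##/.#..., H12:-1/.#.../.###., H13:-1/.#.../.#.##
[.###./.#...] V move#2: V00:-1/####./##..., V04:+1/.####/.#..#*
[.####/.#..#] H move#3: H12:-1/.####/.####*
[.####/.####] V move#4: V00:+1/#####/#####*
[#####/#####] end (terminal -1, H#5); searched .#.../.#... to 5

PV length from [.#.../.#...]: 4 plies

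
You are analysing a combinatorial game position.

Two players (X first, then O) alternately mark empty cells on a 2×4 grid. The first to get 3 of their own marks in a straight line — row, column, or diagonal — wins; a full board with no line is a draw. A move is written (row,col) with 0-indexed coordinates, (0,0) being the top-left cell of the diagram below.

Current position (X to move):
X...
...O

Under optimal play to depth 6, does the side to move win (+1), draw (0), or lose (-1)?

value(X.../...O, X) = 0

p1 X@[X.../...O]: (0,1)[XX../...O]+0* (0,2)[X.X./...O]+0 (0,3)[X..X/...O]+0 (1,0)[X.../X..O]+0 (1,1)[X.../.X.O]+0 (1,2)[X.../..XO]+0
p2 O@[XX../...O]: (0,2)[XXO./...O]+0* (0,3)[XX.O/...O]-1 (1,0)[XX../O..O]-1 (1,1)[XX../.O.O]-1 (1,2)[XX../..OO]-1
p3 X@[XXO./...O]: (0,3)[XXOX/...O]+0* (1,0)[XXO./X..O]+0 (1,1)[XXO./.X.O]+0 (1,2)[XXO./..XO]+0
p4 O@[XXOX/...O]: (1,0)[XXOX/O..O]+0* (1,1)[XXOX/.O.O]+0 (1,2)[XXOX/..OO]+0
p5 X@[XXOX/O..O]: (1,1)[XXOX/OX.O]+0* (1,2)[XXOX/O.XO]+0
p6 O@[XXOX/OX.O]: (1,2)[XXOX/OXOO]+0*
p7 X@[XXOX/OXOO] terminal +0; root [X.../...O] d6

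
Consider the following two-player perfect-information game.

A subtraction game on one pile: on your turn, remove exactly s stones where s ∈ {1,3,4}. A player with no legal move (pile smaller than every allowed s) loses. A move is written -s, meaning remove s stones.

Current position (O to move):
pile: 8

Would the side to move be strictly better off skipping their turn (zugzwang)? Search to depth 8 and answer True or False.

zugzwang(8, O) = False

p1 O@[8]: -1[7]+1* -3[5]-1 -4[4]-1
p2 X@[7]: -1[6]-1* -3[4]-1 -4[3]-1
p3 O@[6]: -1[5]-1 -3[3]-1 -4[2]+1*
p4 X@[2]: -1[1]-1*
p5 O@[1]: -1[0]+1*
p6 X@[0] terminal -1; root [8] d8
suppose O passes — search the same position with X to move:
pass> p1 X@[8]: -1[7]+1* -3[5]-1 -4[4]-1
pass> p2 O@[7]: -1[6]-1* -3[4]-1 -4[3]-1
pass> p3 X@[6]: -1[5]-1 -3[3]-1 -4[2]+1*
pass> p4 O@[2]: -1[1]-1*
pass> p5 X@[1]: -1[0]+1*
pass> p6 O@[0] terminal -1; root [8] d8
for O: play +1, pass -1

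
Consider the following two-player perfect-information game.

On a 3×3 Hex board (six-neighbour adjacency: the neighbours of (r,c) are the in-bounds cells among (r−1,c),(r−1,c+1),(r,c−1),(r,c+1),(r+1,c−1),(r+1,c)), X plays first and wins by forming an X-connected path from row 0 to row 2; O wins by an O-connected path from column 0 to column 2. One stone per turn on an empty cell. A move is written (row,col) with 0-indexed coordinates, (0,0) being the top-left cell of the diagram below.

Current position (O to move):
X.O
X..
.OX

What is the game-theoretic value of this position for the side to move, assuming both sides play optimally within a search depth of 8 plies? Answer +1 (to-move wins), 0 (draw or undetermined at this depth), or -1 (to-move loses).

p1 O@[X.O/X../.OX]: (0,1)[XOO/X../.OX]-1 (1,1)[X.O/XO./.OX]-1 (1,2)[X.O/X.O/.OX]-1 (2,0)[X.O/X../OOX]+1*
p2 X@[X.O/X../OOX]: (0,1)[XXO/X../OOX]-1* (1,1)[X.O/XX./OOX]-1 (1,2)[X.O/X.X/OOX]-1
p3 O@[XXO/X../OOX]: (1,1)[XXO/XO./OOX]+1* (1,2)[XXO/X.O/OOX]+1
p4 X@[XXO/XO./OOX] terminal -1; root [X.O/X../.OX] d8

value(X.O/X../.OX, O) = +1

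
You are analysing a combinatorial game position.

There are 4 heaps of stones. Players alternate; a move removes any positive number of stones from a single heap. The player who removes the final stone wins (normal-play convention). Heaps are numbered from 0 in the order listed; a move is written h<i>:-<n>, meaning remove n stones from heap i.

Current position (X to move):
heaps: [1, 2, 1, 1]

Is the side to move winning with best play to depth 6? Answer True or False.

ply 1, X at (1,2,1,1) | h0:-1=-1→(0,2,1,1); h1:-1=+1→(1,1,1,1)*; h1:-2=-1→(1,0,1,1); h2:-1=-1→(1,2,0,1); h3:-1=-1→(1,2,1,0)
ply 2, O at (1,1,1,1) | h0:-1=-1→(0,1,1,1)*; h1:-1=-1→(1,0,1,1); h2:-1=-1→(1,1,0,1); h3:-1=-1→(1,1,1,0)
ply 3, X at (0,1,1,1) | h1:-1=+1→(0,0,1,1)*; h2:-1=+1→(0,1,0,1); h3:-1=+1→(0,1,1,0)
ply 4, O at (0,0,1,1) | h2:-1=-1→(0,0,0,1)*; h3:-1=-1→(0,0,1,0)
ply 5, X at (0,0,0,1) | h3:-1=+1→(0,0,0,0)*
ply 6: (0,0,0,0) is terminal -1 (O); from (1,2,1,1) depth 6

X winning at [(1,2,1,1)]: True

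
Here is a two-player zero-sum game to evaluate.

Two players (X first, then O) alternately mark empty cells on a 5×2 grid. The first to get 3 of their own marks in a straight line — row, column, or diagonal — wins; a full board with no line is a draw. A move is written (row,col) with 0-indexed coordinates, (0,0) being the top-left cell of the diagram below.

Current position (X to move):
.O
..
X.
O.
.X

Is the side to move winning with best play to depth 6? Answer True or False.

ply 1, X at .O/../X./O./.X | (0,0)=+0→XO/../X./O./.X*; (1,0)=+0→.O/X./X./O./.X; (1,1)=+0→.O/.X/X./O./.X; (2,1)=+0→.O/../XX/O./.X; (3,1)=+0→.O/../X./OX/.X; (4,0)=+0→.O/../X./O./XX
ply 2, O at XO/../X./O./.X | (1,0)=+0→XO/O./X./O./.X*; (1,1)=-1→XO/.O/X./O./.X; (2,1)=-1→XO/../XO/O./.X; (3,1)=-1→XO/../X./OO/.X; (4,0)=-1→XO/../X./O./OX
ply 3, X at XO/O./X./O./.X | (1,1)=+0→XO/OX/X./O./.X*; (2,1)=+0→XO/O./XX/O./.X; (3,1)=+0→XO/O./X./OX/.X; (4,0)=+0→XO/O./X./O./XX
ply 4, O at XO/OX/X./O./.X | (2,1)=+0→XO/OX/XO/O./.X*; (3,1)=+0→XO/OX/X./OO/.X; (4,0)=+0→XO/OX/X./O./OX
ply 5, X at XO/OX/XO/O./.X | (3,1)=+0→XO/OX/XO/OX/.X*; (4,0)=+0→XO/OX/XO/O./XX
ply 6, O at XO/OX/XO/OX/.X | (4,0)=+0→XO/OX/XO/OX/OX*
ply 7: XO/OX/XO/OX/OX is terminal +0 (X); from .O/../X./O./.X depth 6

X winning at [.O/../X./O./.X]: False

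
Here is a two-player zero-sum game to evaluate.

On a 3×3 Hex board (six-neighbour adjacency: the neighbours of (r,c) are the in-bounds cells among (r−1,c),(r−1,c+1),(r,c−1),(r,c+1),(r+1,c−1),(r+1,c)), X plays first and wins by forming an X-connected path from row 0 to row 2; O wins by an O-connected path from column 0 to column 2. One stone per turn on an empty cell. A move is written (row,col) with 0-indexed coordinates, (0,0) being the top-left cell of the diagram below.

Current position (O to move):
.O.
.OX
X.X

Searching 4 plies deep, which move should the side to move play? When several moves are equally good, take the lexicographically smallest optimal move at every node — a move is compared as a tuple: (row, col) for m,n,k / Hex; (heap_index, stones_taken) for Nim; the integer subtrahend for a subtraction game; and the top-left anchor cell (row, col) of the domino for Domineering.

ply 1, O at .O./.OX/X.X | (0,0)=-1→OO./.OX/X.X; (0,2)=+1→.OO/.OX/X.X*; (1,0)=-1→.O./OOX/X.X; (2,1)=-1→.O./.OX/XOX
ply 2, X at .OO/.OX/X.X | (0,0)=-1→XOO/.OX/X.X*; (1,0)=-1→.OO/XOX/X.X; (2,1)=-1→.OO/.OX/XXX
ply 3, O at XOO/.OX/X.X | (1,0)=+1→XOO/OOX/X.X*; (2,1)=-1→XOO/.OX/XOX
ply 4: XOO/OOX/X.X is terminal -1 (X); from .O./.OX/X.X depth 4

O's best at [.O./.OX/X.X]: (0,2)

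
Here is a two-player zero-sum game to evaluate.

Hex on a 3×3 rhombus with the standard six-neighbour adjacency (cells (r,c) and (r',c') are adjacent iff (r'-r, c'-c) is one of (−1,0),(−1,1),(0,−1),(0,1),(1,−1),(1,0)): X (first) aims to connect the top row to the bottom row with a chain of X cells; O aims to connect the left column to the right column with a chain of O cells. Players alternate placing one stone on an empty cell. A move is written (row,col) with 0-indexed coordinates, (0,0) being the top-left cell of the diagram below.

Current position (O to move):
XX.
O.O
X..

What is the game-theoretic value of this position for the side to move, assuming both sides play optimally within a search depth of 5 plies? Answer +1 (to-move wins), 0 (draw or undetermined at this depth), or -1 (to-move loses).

p1 O@[XX./O.O/X..]: (0,2)[XXO/O.O/X..]-1 (1,1)[XX./OOO/X..]+1* (2,1)[XX./O.O/XO.]-1 (2,2)[XX./O.O/X.O]-1
p2 X@[XX./OOO/X..] terminal -1; root [XX./O.O/X..] d5

value(XX./O.O/X.., O) = +1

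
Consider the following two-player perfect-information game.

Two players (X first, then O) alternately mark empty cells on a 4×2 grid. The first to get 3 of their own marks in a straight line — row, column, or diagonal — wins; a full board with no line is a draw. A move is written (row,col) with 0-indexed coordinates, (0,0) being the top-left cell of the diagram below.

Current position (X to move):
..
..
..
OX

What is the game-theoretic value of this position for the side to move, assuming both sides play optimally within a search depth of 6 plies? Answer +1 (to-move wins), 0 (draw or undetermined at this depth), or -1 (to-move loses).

value(../../../OX, X) = 0

[../../../OX] X move#1: (0,0):+0/X./../../OX*, (0,1):+0/.X/../../OX, (1,0):+0/../X./../OX, (1,1):+0/../.X/../OX, (2,0):+0/../../X./OX, (2,1):+0/../../.X/OX
[X./../../OX] O move#2: (0,1):+0/XO/../../OX*, (1,0):+0/X./O./../OX, (1,1):+0/X./.O/../OX, (2,0):+0/X./../O./OX, (2,1):+0/X./../.O/OX
[XO/../../OX] X move#3: (1,0):+0/XO/X./../OX*, (1,1):+0/XO/.X/../OX, (2,0):+0/XO/../X./OX, (2,1):+0/XO/../.X/OX
[XO/X./../OX] O move#4: (1,1):-1/XO/XO/../OX, (2,0):+0/XO/X./O./OX*, (2,1):-1/XO/X./.O/OX
[XO/X./O./OX] X move#5: (1,1):+0/XO/XX/O./OX*, (2,1):+0/XO/X./OX/OX
[XO/XX/O./OX] O move#6: (2,1):+0/XO/XX/OO/OX*
[XO/XX/OO/OX] end (terminal +0, X#7); searched ../../../OX to 6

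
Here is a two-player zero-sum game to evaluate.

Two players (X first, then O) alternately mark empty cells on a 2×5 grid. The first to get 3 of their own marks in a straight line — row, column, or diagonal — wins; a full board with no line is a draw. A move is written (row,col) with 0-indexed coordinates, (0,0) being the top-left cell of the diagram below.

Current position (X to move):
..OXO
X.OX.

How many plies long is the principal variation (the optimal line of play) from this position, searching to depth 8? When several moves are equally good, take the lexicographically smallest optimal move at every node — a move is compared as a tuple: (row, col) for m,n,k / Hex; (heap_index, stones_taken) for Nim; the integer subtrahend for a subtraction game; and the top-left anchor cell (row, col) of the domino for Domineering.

[..OXO/X.OX.] X move#1: (0,0):+0/X.OXO/X.OX.*, (0,1):+0/.XOXO/X.OX., (1,1):+0/..OXO/XXOX., (1,4):+0/..OXO/X.OXX
[X.OXO/X.OX.] O move#2: (0,1):+0/XOOXO/X.OX.*, (1,1):+0/X.OXO/XOOX., (1,4):+0/X.OXO/X.OXO
[XOOXO/X.OX.] X move#3: (1,1):+0/XOOXO/XXOX.*, (1,4):+0/XOOXO/X.OXX
[XOOXO/XXOX.] O move#4: (1,4):+0/XOOXO/XXOXO*
[XOOXO/XXOXO] end (terminal +0, X#5); searched ..OXO/X.OX. to 8

PV length from [..OXO/X.OX.]: 4 plies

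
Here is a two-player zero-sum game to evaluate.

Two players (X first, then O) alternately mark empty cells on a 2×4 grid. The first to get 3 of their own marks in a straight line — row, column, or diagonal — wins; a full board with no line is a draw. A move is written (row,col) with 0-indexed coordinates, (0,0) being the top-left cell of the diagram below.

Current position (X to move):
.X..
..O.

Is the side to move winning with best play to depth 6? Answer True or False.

[.X../..O.] X move#1: (0,0):+0/XX../..O., (0,2):+1/.XX./..O.*, (0,3):+0/.X.X/..O., (1,0):+0/.X../X.O., (1,1):+0/.X../.XO., (1,3):+0/.X../..OX
[.XX./..O.] O move#2: (0,0):-1/OXX./..O.*, (0,3):-1/.XXO/..O., (1,0):-1/.XX./O.O., (1,1):-1/.XX./.OO., (1,3):-1/.XX./..OO
[OXX./..O.] X move#3: (0,3):+1/OXXX/..O.*, (1,0):+0/OXX./X.O., (1,1):+0/OXX./.XO., (1,3):+0/OXX./..OX
[OXXX/..O.] end (terminal -1, O#4); searched .X../..O. to 6

X winning at [.X../..O.]: True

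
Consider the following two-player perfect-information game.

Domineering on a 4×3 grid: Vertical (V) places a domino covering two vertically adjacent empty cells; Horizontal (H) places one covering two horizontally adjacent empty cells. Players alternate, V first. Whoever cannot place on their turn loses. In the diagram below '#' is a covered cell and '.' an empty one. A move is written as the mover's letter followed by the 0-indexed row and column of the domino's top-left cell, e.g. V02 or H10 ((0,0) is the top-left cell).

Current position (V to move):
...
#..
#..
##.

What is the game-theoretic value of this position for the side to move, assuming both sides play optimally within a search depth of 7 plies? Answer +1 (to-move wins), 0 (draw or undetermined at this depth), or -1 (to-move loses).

p1 V@[.../#../#../##.]: V01[.#./##./#../##.]+1* V02[..#/#.#/#../##.]+1 V11[.../##./##./##.]+1 V12[.../#.#/#.#/##.]+1 V22[.../#../#.#/###]-1
p2 H@[.#./##./#../##.]: H21[.#./##./###/##.]-1*
p3 V@[.#./##./###/##.]: V02[.##/###/###/##.]+1*
p4 H@[.##/###/###/##.] terminal -1; root [.../#../#../##.] d7

value(.../#../#../##., V) = +1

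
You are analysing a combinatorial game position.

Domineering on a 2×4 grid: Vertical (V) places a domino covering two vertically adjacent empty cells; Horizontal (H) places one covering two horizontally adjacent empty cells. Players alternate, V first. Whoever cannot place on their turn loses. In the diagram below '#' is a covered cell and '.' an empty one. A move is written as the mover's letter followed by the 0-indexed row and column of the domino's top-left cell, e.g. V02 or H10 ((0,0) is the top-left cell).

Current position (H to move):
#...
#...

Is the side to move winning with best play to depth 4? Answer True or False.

p1 H@[#.../#...]: H01[###./#...]+1* H02[#.##/#...]+1 H11[#.../###.]+1 H12[#.../#.##]+1
p2 V@[###./#...]: V03[####/#..#]-1*
p3 H@[####/#..#]: H11[####/####]+1*
p4 V@[####/####] terminal -1; root [#.../#...] d4

H winning at [#.../#...]: True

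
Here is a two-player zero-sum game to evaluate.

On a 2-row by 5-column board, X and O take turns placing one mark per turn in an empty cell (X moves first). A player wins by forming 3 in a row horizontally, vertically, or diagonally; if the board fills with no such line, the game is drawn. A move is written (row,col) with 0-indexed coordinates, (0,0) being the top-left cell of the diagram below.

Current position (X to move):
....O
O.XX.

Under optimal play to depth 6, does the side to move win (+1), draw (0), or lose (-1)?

p1 X@[....O/O.XX.]: (0,0)[X...O/O.XX.]+1* (0,1)[.X..O/O.XX.]+1 (0,2)[..X.O/O.XX.]+1 (0,3)[...XO/O.XX.]+1 (1,1)[....O/OXXX.]+1 (1,4)[....O/O.XXX]+1
p2 O@[X...O/O.XX.]: (0,1)[XO..O/O.XX.]-1* (0,2)[X.O.O/O.XX.]-1 (0,3)[X..OO/O.XX.]-1 (1,1)[X...O/OOXX.]-1 (1,4)[X...O/O.XXO]-1
p3 X@[XO..O/O.XX.]: (0,2)[XOX.O/O.XX.]+1* (0,3)[XO.XO/O.XX.]+1 (1,1)[XO..O/OXXX.]+1 (1,4)[XO..O/O.XXX]+1
p4 O@[XOX.O/O.XX.]: (0,3)[XOXOO/O.XX.]-1* (1,1)[XOX.O/OOXX.]-1 (1,4)[XOX.O/O.XXO]-1
p5 X@[XOXOO/O.XX.]: (1,1)[XOXOO/OXXX.]+1* (1,4)[XOXOO/O.XXX]+1
p6 O@[XOXOO/OXXX.] terminal -1; root [....O/O.XX.] d6

value(....O/O.XX., X) = +1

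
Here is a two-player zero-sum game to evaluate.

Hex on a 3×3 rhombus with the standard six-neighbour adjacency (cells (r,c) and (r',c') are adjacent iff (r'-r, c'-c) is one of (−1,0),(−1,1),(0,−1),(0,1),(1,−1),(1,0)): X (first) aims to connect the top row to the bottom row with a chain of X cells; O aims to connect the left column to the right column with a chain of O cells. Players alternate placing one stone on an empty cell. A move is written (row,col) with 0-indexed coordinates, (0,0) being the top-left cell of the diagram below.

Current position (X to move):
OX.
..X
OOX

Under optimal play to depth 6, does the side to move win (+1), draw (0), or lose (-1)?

ply 1, X at OX./..X/OOX | (0,2)=+1→OXX/..X/OOX*; (1,0)=+1→OX./X.X/OOX; (1,1)=+1→OX./.XX/OOX
ply 2: OXX/..X/OOX is terminal -1 (O); from OX./..X/OOX depth 6

value(OX./..X/OOX, X) = +1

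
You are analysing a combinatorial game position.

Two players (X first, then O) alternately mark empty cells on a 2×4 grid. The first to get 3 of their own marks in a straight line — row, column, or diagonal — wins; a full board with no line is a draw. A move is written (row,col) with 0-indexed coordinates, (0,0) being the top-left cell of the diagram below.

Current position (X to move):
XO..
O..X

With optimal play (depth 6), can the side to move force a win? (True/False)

X winning at [XO../O..X]: False

[XO../O..X] X move#1: (0,2):+0/XOX./O..X*, (0,3):+0/XO.X/O..X, (1,1):+0/XO../OX.X, (1,2):+0/XO../O.XX
[XOX./O..X] O move#2: (0,3):+0/XOXO/O..X*, (1,1):+0/XOX./OO.X, (1,2):+0/XOX./O.OX
[XOXO/O..X] X move#3: (1,1):+0/XOXO/OX.X*, (1,2):+0/XOXO/O.XX
[XOXO/OX.X] O move#4: (1,2):+0/XOXO/OXOX*
[XOXO/OXOX] end (terminal +0, X#5); searched XO../O..X to 6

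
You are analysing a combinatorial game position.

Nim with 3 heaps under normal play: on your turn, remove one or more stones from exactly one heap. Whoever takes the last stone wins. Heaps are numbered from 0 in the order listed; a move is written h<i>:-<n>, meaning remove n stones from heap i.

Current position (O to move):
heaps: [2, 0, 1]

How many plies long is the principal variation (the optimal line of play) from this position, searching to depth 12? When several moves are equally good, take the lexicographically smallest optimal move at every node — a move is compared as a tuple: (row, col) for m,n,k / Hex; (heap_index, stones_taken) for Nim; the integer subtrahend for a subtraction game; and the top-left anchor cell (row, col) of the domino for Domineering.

ply 1, O at (2,0,1) | h0:-1=+1→(1,0,1)*; h0:-2=-1→(0,0,1); h2:-1=-1→(2,0,0)
ply 2, X at (1,0,1) | h0:-1=-1→(0,0,1)*; h2:-1=-1→(1,0,0)
ply 3, O at (0,0,1) | h2:-1=+1→(0,0,0)*
ply 4: (0,0,0) is terminal -1 (X); from (2,0,1) depth 12

PV length from [(2,0,1)]: 3 plies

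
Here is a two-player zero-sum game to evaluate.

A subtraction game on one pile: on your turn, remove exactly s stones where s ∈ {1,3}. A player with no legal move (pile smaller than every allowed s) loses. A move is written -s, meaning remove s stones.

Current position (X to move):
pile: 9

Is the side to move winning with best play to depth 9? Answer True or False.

X winning at [9]: True

ply 1, X at 9 | -1=+1→8*; -3=+1→6
ply 2, O at 8 | -1=-1→7*; -3=-1→5
ply 3, X at 7 | -1=+1→6*; -3=+1→4
ply 4, O at 6 | -1=-1→5*; -3=-1→3
ply 5, X at 5 | -1=+1→4*; -3=+1→2
ply 6, O at 4 | -1=-1→3*; -3=-1→1
ply 7, X at 3 | -1=+1→2*; -3=+1→0
ply 8, O at 2 | -1=-1→1*
ply 9, X at 1 | -1=+1→0*
ply 10: 0 is terminal -1 (O); from 9 depth 9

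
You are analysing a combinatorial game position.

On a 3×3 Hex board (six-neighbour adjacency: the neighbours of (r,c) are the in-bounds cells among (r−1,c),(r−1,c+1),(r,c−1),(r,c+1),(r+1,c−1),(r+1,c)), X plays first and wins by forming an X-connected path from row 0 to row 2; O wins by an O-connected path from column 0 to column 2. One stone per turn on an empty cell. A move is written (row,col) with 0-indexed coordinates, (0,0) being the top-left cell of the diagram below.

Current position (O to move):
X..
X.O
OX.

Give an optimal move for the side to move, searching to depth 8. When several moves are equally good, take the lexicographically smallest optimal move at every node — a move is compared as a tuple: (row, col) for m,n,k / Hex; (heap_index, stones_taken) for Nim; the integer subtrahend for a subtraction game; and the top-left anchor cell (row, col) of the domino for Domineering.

O's best at [X../X.O/OX.]: (1,1)

[X../X.O/OX.] O move#1: (0,1):-1/XO./X.O/OX., (0,2):-1/X.O/X.O/OX., (1,1):+1/X../XOO/OX.*, (2,2):-1/X../X.O/OXO
[X../XOO/OX.] end (terminal -1, X#2); searched X../X.O/OX. to 8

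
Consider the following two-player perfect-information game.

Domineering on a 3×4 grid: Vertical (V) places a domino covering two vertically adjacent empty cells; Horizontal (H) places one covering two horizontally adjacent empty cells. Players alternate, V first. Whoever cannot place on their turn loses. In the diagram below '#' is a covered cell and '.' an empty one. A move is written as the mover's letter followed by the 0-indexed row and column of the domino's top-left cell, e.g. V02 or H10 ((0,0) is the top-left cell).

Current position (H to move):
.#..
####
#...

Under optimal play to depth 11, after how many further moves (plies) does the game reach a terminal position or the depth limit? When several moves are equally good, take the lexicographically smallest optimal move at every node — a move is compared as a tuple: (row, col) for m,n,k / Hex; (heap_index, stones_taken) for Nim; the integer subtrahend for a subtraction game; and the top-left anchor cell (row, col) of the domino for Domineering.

PV length from [.#../####/#...]: 1 ply

p1 H@[.#../####/#...]: H02[.###/####/#...]+1* H21[.#../####/###.]+1 H22[.#../####/#.##]+1
p2 V@[.###/####/#...] terminal -1; root [.#../####/#...] d11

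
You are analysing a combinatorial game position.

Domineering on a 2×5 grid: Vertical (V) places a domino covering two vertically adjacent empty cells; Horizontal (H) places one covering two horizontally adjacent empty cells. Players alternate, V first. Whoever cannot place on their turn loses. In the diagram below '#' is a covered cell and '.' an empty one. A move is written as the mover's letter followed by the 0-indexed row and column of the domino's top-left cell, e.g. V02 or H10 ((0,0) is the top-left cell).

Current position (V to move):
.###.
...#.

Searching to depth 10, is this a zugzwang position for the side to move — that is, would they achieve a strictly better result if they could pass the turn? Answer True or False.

ply 1, V at .###./...#. | V00=+1→####./#..#.*; V04=-1→.####/...##
ply 2, H at ####./#..#. | H11=-1→####./####.*
ply 3, V at ####./####. | V04=+1→#####/#####*
ply 4: #####/##### is terminal -1 (H); from .###./...#. depth 10
suppose V passes — search the same position with H to move:
pass> ply 1, H at .###./...#. | H10=-1→.###./##.#.*; H11=-1→.###./.###.
pass> ply 2, V at .###./##.#. | V04=+1→.####/##.##*
pass> ply 3: .####/##.## is terminal -1 (H); from .###./...#. depth 10
for V: play +1, pass +1

zugzwang(.###./...#., V) = False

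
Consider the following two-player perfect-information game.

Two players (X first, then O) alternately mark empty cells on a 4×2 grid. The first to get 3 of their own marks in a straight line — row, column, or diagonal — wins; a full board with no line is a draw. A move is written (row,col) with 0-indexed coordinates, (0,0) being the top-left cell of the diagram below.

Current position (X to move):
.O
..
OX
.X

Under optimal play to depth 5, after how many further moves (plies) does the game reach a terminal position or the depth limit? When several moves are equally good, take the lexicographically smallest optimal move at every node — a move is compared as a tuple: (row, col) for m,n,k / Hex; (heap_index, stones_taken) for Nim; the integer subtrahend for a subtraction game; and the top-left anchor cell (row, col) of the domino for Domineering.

[.O/../OX/.X] X move#1: (0,0):+0/XO/../OX/.X, (1,0):+0/.O/X./OX/.X, (1,1):+1/.O/.X/OX/.X*, (3,0):+0/.O/../OX/XX
[.O/.X/OX/.X] end (terminal -1, O#2); searched .O/../OX/.X to 5

PV length from [.O/../OX/.X]: 1 ply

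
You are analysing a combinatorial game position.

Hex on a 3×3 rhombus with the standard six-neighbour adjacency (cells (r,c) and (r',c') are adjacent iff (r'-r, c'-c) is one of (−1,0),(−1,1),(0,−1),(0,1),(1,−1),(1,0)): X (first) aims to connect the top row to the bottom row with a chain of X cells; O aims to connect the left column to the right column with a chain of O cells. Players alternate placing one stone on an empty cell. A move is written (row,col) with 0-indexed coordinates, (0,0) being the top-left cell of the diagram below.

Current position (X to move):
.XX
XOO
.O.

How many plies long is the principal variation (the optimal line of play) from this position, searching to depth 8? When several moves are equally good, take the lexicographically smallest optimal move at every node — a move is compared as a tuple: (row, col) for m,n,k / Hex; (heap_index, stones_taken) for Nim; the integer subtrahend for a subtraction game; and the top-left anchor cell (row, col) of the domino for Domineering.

PV length from [.XX/XOO/.O.]: 1 ply

ply 1, X at .XX/XOO/.O. | (0,0)=-1→XXX/XOO/.O.; (2,0)=+1→.XX/XOO/XO.*; (2,2)=-1→.XX/XOO/.OX
ply 2: .XX/XOO/XO. is terminal -1 (O); from .XX/XOO/.O. depth 8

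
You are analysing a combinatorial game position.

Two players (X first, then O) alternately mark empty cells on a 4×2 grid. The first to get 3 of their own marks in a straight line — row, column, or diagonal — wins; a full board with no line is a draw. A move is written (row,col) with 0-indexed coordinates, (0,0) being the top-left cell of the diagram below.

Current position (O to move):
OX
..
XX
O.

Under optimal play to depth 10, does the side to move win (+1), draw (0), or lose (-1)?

value(OX/../XX/O., O) = 0

[OX/../XX/O.] O move#1: (1,0):-1/OX/O./XX/O., (1,1):+0/OX/.O/XX/O.*, (3,1):-1/OX/../XX/OO
[OX/.O/XX/O.] X move#2: (1,0):+0/OX/XO/XX/O.*, (3,1):+0/OX/.O/XX/OX
[OX/XO/XX/O.] O move#3: (3,1):+0/OX/XO/XX/OO*
[OX/XO/XX/OO] end (terminal +0, X#4); searched OX/../XX/O. to 10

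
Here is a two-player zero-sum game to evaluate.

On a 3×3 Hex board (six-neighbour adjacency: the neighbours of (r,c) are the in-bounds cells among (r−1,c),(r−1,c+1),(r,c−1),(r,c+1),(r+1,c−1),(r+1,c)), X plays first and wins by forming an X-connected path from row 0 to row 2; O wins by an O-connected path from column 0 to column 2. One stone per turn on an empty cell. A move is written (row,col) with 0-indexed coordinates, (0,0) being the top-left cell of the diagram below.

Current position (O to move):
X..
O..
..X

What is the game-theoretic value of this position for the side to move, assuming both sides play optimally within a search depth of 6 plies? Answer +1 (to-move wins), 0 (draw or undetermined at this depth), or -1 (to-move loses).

value(X../O../..X, O) = +1

p1 O@[X../O../..X]: (0,1)[XO./O../..X]-1 (0,2)[X.O/O../..X]+1* (1,1)[X../OO./..X]+1 (1,2)[X../O.O/..X]-1 (2,0)[X../O../O.X]-1 (2,1)[X../O../.OX]-1
p2 X@[X.O/O../..X]: (0,1)[XXO/O../..X]-1* (1,1)[X.O/OX./..X]-1 (1,2)[X.O/O.X/..X]-1 (2,0)[X.O/O../X.X]-1 (2,1)[X.O/O../.XX]-1
p3 O@[XXO/O../..X]: (1,1)[XXO/OO./..X]+1* (1,2)[XXO/O.O/..X]-1 (2,0)[XXO/O../O.X]-1 (2,1)[XXO/O../.OX]-1
p4 X@[XXO/OO./..X] terminal -1; root [X../O../..X] d6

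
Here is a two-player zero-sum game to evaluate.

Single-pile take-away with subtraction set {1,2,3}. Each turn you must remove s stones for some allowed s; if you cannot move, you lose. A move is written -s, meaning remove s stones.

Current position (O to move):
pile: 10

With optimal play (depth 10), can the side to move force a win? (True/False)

ply 1, O at 10 | -1=-1→9; -2=+1→8*; -3=-1→7
ply 2, X at 8 | -1=-1→7*; -2=-1→6; -3=-1→5
ply 3, O at 7 | -1=-1→6; -2=-1→5; -3=+1→4*
ply 4, X at 4 | -1=-1→3*; -2=-1→2; -3=-1→1
ply 5, O at 3 | -1=-1→2; -2=-1→1; -3=+1→0*
ply 6: 0 is terminal -1 (X); from 10 depth 10

O winning at [10]: True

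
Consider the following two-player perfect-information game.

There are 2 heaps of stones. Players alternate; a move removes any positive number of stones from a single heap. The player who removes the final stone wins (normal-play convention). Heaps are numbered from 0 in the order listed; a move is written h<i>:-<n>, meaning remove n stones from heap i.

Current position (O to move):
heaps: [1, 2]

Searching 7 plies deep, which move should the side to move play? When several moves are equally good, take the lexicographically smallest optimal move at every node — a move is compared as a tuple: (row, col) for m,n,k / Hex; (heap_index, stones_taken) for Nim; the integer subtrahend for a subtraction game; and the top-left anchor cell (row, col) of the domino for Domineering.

[(1,2)] O move#1: h0:-1:-1/(0,2), h1:-1:+1/(1,1)*, h1:-2:-1/(1,0)
[(1,1)] X move#2: h0:-1:-1/(0,1)*, h1:-1:-1/(1,0)
[(0,1)] O move#3: h1:-1:+1/(0,0)*
[(0,0)] end (terminal -1, X#4); searched (1,2) to 7

O's best at [(1,2)]: h1:-1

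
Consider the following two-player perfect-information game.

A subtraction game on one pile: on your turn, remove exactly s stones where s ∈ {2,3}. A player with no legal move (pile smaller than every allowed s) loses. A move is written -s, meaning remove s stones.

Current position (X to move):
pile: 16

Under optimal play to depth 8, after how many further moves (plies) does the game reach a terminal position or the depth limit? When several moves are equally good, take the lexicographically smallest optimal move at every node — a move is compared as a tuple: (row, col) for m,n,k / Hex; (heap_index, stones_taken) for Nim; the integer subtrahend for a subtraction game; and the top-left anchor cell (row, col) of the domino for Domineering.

PV length from [16]: 6 plies

p1 X@[16]: -2[14]-1* -3[13]-1
p2 O@[14]: -2[12]-1 -3[11]+1*
p3 X@[11]: -2[9]-1* -3[8]-1
p4 O@[9]: -2[7]-1 -3[6]+1*
p5 X@[6]: -2[4]-1* -3[3]-1
p6 O@[4]: -2[2]-1 -3[1]+1*
p7 X@[1] terminal -1; root [16] d8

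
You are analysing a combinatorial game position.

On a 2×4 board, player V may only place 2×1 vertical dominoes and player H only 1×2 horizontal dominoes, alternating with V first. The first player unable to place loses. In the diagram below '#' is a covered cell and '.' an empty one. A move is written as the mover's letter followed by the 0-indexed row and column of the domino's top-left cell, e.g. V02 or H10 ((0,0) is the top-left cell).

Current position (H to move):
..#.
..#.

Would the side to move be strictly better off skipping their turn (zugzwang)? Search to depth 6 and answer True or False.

p1 H@[..#./..#.]: H00[###./..#.]+1* H10[..#./###.]+1
p2 V@[###./..#.]: V03[####/..##]-1*
p3 H@[####/..##]: H10[####/####]+1*
p4 V@[####/####] terminal -1; root [..#./..#.] d6
pass branch (V moves first from the same position):
  | p1 V@[..#./..#.]: V00[#.#./#.#.]+1* V01[.##./.##.]+1 V03[..##/..##]-1
  | p2 H@[#.#./#.#.] terminal -1; root [..#./..#.] d6
H moving scores +1; H passing scores -1

zugzwang(..#./..#., H) = False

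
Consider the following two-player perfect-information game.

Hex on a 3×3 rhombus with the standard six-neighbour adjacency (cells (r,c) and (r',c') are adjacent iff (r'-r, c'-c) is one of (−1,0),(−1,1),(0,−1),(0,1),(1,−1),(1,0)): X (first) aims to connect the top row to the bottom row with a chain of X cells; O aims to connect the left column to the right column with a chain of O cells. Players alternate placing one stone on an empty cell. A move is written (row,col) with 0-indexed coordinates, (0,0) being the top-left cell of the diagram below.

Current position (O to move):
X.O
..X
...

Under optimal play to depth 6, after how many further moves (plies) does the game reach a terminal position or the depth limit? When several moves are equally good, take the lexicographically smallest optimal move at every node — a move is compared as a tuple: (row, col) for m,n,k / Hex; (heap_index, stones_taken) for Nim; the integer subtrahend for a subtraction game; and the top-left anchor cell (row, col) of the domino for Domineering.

ply 1, O at X.O/..X/... | (0,1)=-1→XOO/..X/...; (1,0)=+1→X.O/O.X/...*; (1,1)=+1→X.O/.OX/...; (2,0)=-1→X.O/..X/O..; (2,1)=-1→X.O/..X/.O.; (2,2)=-1→X.O/..X/..O
ply 2, X at X.O/O.X/... | (0,1)=-1→XXO/O.X/...*; (1,1)=-1→X.O/OXX/...; (2,0)=-1→X.O/O.X/X..; (2,1)=-1→X.O/O.X/.X.; (2,2)=-1→X.O/O.X/..X
ply 3, O at XXO/O.X/... | (1,1)=+1→XXO/OOX/...*; (2,0)=-1→XXO/O.X/O..; (2,1)=-1→XXO/O.X/.O.; (2,2)=-1→XXO/O.X/..O
ply 4: XXO/OOX/... is terminal -1 (X); from X.O/..X/... depth 6

PV length from [X.O/..X/...]: 3 plies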